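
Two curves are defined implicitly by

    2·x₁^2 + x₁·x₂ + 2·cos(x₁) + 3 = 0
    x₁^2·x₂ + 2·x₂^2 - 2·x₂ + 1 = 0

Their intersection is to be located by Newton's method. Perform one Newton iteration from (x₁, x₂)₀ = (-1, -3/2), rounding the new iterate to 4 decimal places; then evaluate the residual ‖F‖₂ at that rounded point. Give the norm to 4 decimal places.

5.4558

At (-1, -3/2): F = (7.580605, 7.0000).
Jacobian J = [[4·x₁ + x₂ - 2·sin(x₁), x₁], [2·x₁·x₂, x₁^2 + 4·x₂ - 2]].
At the point, J = [[-3.817058, -1.0000], [3.0000, -7.0000]] (det J = 29.719406).
Solving J·Δ = −F gives Δ = (1.5500, 1.6643).
Then the next iterate is (x₁, x₂)₁ = (0.5500, 0.1643).
Re-evaluating at (0.5500, 0.1643): F = (5.400414, 0.775090), so ‖F‖₂ = 5.4558.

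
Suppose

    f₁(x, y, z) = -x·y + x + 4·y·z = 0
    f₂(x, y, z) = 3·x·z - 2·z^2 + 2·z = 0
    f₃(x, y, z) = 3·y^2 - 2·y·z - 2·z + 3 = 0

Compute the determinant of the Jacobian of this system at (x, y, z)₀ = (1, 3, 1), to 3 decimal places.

680.000

J = [[-y + 1, -x + 4·z, 4·y], [3·z, 0, 3·x - 4·z + 2], [0, 6·y - 2·z, -2·y - 2]].
At the point, J = [[-2.000, 3.000, 12.000], [3.000, 0.000, 1.000], [0.000, 16.000, -8.000]].
det J = 680.000.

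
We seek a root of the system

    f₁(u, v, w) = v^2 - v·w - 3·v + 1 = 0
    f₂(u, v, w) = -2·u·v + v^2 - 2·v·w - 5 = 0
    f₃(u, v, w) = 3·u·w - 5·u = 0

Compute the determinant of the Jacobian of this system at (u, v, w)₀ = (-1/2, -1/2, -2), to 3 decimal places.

41.000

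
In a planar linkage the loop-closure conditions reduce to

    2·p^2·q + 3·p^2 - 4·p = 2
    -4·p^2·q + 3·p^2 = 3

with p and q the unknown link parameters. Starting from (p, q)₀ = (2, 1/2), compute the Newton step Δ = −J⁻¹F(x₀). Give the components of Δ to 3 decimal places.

(-0.464, -0.054)

At (2, 1/2): F = (6.000, 1.000).
Jacobian J = [[4·p·q + 6·p - 4, 2·p^2], [-8·p·q + 6·p, -4·p^2]].
At the point, J = [[12.000, 8.000], [4.000, -16.000]] (det J = -224.000).
Solving J·Δ = −F gives Δ = (-0.464, -0.054).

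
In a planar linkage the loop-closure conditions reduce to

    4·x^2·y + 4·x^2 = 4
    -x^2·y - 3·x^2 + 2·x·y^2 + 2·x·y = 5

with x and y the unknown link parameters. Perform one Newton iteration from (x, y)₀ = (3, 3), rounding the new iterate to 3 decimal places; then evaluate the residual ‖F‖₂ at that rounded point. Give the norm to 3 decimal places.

At (3, 3): F = (140.000, 13.000).
Jacobian J = [[8·x·y + 8·x, 4·x^2], [-2·x·y - 6·x + 2·y^2 + 2·y, -x^2 + 4·x·y + 2·x]].
At the point, J = [[96.000, 36.000], [-12.000, 33.000]] (det J = 3600.000).
Solving J·Δ = −F gives Δ = (-1.153, -0.813).
Then the next iterate is (x, y)₁ = (1.847, 2.187).
Re-evaluating at (1.847, 2.187): F = (39.48864, 3.05209), so ‖F‖₂ = 39.606.

39.606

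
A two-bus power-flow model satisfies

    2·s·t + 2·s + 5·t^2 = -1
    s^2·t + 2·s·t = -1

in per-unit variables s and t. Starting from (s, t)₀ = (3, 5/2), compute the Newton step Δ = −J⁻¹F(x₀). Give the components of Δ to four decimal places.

(-0.7665, -1.5447)

At (3, 5/2): F = (53.2500, 38.5000).
Jacobian J = [[2·t + 2, 2·s + 10·t], [2·s·t + 2·t, s^2 + 2·s]].
At the point, J = [[7.0000, 31.0000], [20.0000, 15.0000]] (det J = -515.0000).
Solving J·Δ = −F gives Δ = (-0.7665, -1.5447).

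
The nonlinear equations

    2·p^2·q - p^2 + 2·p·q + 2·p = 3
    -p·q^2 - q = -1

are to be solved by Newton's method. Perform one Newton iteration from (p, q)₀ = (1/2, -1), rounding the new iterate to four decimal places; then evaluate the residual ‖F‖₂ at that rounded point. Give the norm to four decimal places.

At (1/2, -1): F = (-3.7500, 1.5000).
Jacobian J = [[4·p·q - 2·p + 2·q + 2, 2·p^2 + 2·p], [-q^2, -2·p·q - 1]].
At the point, J = [[-3.0000, 1.5000], [-1.0000, 0.0000]] (det J = 1.5000).
Solving J·Δ = −F gives Δ = (1.5000, 5.5000).
Then the next iterate is (p, q)₁ = (2.0000, 4.5000).
Re-evaluating at (2.0000, 4.5000): F = (51.0000, -44.0000), so ‖F‖₂ = 67.3573.

67.3573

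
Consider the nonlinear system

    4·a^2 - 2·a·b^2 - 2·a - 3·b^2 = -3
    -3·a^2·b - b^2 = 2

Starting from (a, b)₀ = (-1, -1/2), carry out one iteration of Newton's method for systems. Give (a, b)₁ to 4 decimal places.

(-0.3021, -1.9219)

At (-1, -1/2): F = (8.7500, -0.7500).
Jacobian J = [[8·a - 2·b^2 - 2, -4·a·b - 6·b], [-6·a·b, -3·a^2 - 2·b]].
At the point, J = [[-10.5000, 1.0000], [-3.0000, -2.0000]] (det J = 24.0000).
Solving J·Δ = −F gives Δ = (0.6979, -1.4219).
Then the next iterate is (a, b)₁ = (-0.3021, -1.9219).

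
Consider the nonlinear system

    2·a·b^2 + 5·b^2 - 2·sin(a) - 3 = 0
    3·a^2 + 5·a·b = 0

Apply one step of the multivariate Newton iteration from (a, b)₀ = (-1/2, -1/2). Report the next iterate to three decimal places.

At (-1/2, -1/2): F = (-1.04115, 2.000).
Jacobian J = [[2·b^2 - 2·cos(a), 4·a·b + 10·b], [6·a + 5·b, 5·a]].
At the point, J = [[-1.25517, -4.000], [-5.500, -2.500]] (det J = -18.86209).
Solving J·Δ = −F gives Δ = (0.562, -0.437).
Then the next iterate is (a, b)₁ = (0.062, -0.937).

(0.062, -0.937)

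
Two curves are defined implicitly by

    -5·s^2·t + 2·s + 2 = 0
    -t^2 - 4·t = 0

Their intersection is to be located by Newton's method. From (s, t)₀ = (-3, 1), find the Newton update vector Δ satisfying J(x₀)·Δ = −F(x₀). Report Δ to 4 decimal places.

At (-3, 1): F = (-49.0000, -5.0000).
Jacobian J = [[-10·s·t + 2, -5·s^2], [0, -2·t - 4]].
At the point, J = [[32.0000, -45.0000], [0.0000, -6.0000]] (det J = -192.0000).
Solving J·Δ = −F gives Δ = (0.3594, -0.8333).

(0.3594, -0.8333)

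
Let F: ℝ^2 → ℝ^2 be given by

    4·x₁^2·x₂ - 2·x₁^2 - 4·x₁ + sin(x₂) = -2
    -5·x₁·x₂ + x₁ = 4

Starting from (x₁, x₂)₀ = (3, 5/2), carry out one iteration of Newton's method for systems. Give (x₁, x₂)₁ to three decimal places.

(4.631, -1.317)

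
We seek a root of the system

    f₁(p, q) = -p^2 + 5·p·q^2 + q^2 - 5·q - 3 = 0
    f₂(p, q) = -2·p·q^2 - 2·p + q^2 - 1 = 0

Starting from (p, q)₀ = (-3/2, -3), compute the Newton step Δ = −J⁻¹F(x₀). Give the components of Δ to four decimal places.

(-0.2585, 1.7987)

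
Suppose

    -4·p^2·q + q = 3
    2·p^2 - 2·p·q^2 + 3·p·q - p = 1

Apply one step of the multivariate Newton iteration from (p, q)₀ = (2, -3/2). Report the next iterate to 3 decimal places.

(1.612, -0.821)

At (2, -3/2): F = (19.500, -13.000).
Jacobian J = [[-8·p·q, -4·p^2 + 1], [4·p - 2·q^2 + 3·q - 1, -4·p·q + 3·p]].
At the point, J = [[24.000, -15.000], [-2.000, 18.000]] (det J = 402.000).
Solving J·Δ = −F gives Δ = (-0.388, 0.679).
Then the next iterate is (p, q)₁ = (1.612, -0.821).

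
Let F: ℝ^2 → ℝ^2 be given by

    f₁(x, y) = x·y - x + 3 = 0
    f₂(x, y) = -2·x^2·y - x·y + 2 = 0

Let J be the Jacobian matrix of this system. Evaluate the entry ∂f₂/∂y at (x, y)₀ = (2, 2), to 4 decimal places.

-10.0000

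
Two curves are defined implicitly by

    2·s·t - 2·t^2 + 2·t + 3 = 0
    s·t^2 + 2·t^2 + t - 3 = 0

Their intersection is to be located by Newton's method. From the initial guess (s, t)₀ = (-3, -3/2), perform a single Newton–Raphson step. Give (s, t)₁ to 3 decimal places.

(-1.091, -0.886)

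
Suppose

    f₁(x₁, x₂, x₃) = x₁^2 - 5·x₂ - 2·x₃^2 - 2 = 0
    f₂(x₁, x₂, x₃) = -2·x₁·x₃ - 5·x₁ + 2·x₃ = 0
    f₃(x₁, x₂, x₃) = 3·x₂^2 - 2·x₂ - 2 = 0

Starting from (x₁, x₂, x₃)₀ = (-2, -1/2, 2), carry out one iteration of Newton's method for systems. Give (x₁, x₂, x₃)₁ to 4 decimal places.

At (-2, -1/2, 2): F = (-3.5000, 22.0000, -0.2500).
Jacobian J = [[2·x₁, -5, -4·x₃], [-2·x₃ - 5, 0, -2·x₁ + 2], [0, 6·x₂ - 2, 0]].
At the point, J = [[-4.0000, -5.0000, -8.0000], [-9.0000, 0.0000, 6.0000], [0.0000, -5.0000, 0.0000]] (det J = -480.0000).
Solving J·Δ = −F gives Δ = (1.6302, -0.0500, -1.2214).
Then the next iterate is (x₁, x₂, x₃)₁ = (-0.3698, -0.5500, 0.7786).

(-0.3698, -0.5500, 0.7786)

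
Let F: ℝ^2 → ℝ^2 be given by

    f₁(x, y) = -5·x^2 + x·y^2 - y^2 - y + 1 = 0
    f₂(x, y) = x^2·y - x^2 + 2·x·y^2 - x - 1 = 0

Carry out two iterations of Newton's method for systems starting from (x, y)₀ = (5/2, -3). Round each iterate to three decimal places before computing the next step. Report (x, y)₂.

(0.622, -1.697)

At (5/2, -3): F = (-13.750, 16.500).
Jacobian J = [[-10·x + y^2, 2·x·y - 2·y - 1], [2·x·y - 2·x + 2·y^2 - 1, x^2 + 4·x·y]].
At the point, J = [[-16.000, -10.000], [-3.000, -23.750]] (det J = 350.000).
Solving J·Δ = −F gives Δ = (-1.404, 0.872).
Then the next iterate is (x, y)₁ = (1.096, -2.128).
Round to (1.096, -2.128) and repeat: F = (-2.44336, 4.07281), J = [[-6.43162, -1.40858], [1.20019, -8.12794]].
Δ = (-0.474, 0.431), so (x, y)₂ = (0.622, -1.697).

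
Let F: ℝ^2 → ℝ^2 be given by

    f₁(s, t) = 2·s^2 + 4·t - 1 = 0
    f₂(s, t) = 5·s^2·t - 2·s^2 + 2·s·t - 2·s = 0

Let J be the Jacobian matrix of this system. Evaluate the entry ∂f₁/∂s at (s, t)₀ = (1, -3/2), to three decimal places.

∂f₁/∂s = 4·s.
At (1, -3/2) this is 4.000.

4.000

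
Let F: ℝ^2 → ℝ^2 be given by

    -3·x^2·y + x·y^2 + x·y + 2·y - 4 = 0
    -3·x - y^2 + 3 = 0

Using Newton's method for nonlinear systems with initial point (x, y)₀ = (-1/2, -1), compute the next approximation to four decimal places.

(-22.6667, -36.0000)

At (-1/2, -1): F = (-5.2500, 3.5000).
Jacobian J = [[-6·x·y + y^2 + y, -3·x^2 + 2·x·y + x + 2], [-3, -2·y]].
At the point, J = [[-3.0000, 1.7500], [-3.0000, 2.0000]] (det J = -0.7500).
Solving J·Δ = −F gives Δ = (-22.1667, -35.0000).
Then the next iterate is (x, y)₁ = (-22.6667, -36.0000).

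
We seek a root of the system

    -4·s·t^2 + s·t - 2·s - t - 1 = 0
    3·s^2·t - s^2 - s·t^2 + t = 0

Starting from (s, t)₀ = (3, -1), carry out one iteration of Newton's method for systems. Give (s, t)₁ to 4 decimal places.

(2.2087, -0.4053)

At (3, -1): F = (-21.0000, -40.0000).
Jacobian J = [[-4·t^2 + t - 2, -8·s·t + s - 1], [6·s·t - 2·s - t^2, 3·s^2 - 2·s·t + 1]].
At the point, J = [[-7.0000, 26.0000], [-25.0000, 34.0000]] (det J = 412.0000).
Solving J·Δ = −F gives Δ = (-0.7913, 0.5947).
Then the next iterate is (s, t)₁ = (2.2087, -0.4053).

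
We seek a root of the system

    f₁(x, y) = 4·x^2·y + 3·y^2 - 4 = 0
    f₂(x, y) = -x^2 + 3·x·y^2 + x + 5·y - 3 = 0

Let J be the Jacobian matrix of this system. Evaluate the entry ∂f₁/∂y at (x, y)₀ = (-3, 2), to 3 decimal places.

∂f₁/∂y = 4·x^2 + 6·y.
At (-3, 2) this is 48.000.

48.000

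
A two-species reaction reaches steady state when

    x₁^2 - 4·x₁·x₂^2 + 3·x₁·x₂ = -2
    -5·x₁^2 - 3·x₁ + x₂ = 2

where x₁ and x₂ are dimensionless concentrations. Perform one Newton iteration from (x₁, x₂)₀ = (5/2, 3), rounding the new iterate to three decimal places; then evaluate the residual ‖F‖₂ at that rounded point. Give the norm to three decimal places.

18.092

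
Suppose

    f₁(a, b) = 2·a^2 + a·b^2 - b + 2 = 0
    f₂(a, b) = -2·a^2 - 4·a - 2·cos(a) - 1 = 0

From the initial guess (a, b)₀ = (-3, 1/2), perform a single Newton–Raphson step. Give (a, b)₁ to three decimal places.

At (-3, 1/2): F = (18.750, -5.02002).
Jacobian J = [[4·a + b^2, 2·a·b - 1], [-4·a + 2·sin(a) - 4, 0]].
At the point, J = [[-11.750, -4.000], [7.71776, 0.000]] (det J = 30.87104).
Solving J·Δ = −F gives Δ = (0.650, 2.777).
Then the next iterate is (a, b)₁ = (-2.350, 3.277).

(-2.350, 3.277)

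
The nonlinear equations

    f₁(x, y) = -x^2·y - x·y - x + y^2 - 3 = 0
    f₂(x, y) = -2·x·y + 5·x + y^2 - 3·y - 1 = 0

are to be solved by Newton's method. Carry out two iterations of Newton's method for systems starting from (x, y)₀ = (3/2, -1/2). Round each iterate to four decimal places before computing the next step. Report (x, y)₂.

(-0.8255, -1.7153)

At (3/2, -1/2): F = (-2.3750, 9.7500).
Jacobian J = [[-2·x·y - y - 1, -x^2 - x + 2·y], [-2·y + 5, -2·x + 2·y - 3]].
At the point, J = [[1.0000, -4.7500], [6.0000, -7.0000]] (det J = 21.5000).
Solving J·Δ = −F gives Δ = (-2.9273, -1.1163).
Then the next iterate is (x, y)₁ = (-1.4273, -1.6163).
Round to (-1.4273, -1.6163) and repeat: F = (2.025483, -5.289064), J = [[-3.997590, -3.842485], [8.2326, -3.3780]].
Δ = (0.6018, -0.0990), so (x, y)₂ = (-0.8255, -1.7153).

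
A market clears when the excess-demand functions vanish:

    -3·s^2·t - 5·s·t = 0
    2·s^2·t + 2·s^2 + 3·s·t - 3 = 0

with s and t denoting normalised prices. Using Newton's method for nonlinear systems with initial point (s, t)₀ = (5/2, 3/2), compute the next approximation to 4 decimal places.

At (5/2, 3/2): F = (-46.8750, 39.5000).
Jacobian J = [[-6·s·t - 5·t, -3·s^2 - 5·s], [4·s·t + 4·s + 3·t, 2·s^2 + 3·s]].
At the point, J = [[-30.0000, -31.2500], [29.5000, 20.0000]] (det J = 321.8750).
Solving J·Δ = −F gives Δ = (-0.9223, -0.6146).
Then the next iterate is (s, t)₁ = (1.5777, 0.8854).

(1.5777, 0.8854)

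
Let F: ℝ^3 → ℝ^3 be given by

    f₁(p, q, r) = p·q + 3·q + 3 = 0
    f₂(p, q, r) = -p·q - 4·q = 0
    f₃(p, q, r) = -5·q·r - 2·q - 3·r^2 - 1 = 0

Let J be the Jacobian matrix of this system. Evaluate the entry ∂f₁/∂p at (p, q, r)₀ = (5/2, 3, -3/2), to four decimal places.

∂f₁/∂p = q.
At (5/2, 3, -3/2) this is 3.0000.

3.0000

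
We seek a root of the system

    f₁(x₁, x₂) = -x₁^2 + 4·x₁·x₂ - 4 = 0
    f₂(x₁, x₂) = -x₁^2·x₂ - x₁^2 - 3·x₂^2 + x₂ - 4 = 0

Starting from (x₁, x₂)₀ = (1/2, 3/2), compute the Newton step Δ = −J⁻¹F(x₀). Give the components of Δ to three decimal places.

(0.829, -1.448)

At (1/2, 3/2): F = (-1.250, -9.875).
Jacobian J = [[-2·x₁ + 4·x₂, 4·x₁], [-2·x₁·x₂ - 2·x₁, -x₁^2 - 6·x₂ + 1]].
At the point, J = [[5.000, 2.000], [-2.500, -8.250]] (det J = -36.250).
Solving J·Δ = −F gives Δ = (0.829, -1.448).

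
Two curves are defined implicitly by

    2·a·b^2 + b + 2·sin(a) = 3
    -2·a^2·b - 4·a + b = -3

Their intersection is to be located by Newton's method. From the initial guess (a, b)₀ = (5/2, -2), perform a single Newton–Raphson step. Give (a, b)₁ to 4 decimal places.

(1.9891, -1.3196)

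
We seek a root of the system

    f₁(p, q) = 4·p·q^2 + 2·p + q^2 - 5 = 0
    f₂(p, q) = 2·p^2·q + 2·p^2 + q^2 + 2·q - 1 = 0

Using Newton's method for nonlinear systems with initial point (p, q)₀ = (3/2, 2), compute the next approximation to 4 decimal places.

(0.5444, 1.6857)

At (3/2, 2): F = (26.0000, 20.5000).
Jacobian J = [[4·q^2 + 2, 8·p·q + 2·q], [4·p·q + 4·p, 2·p^2 + 2·q + 2]].
At the point, J = [[18.0000, 28.0000], [18.0000, 10.5000]] (det J = -315.0000).
Solving J·Δ = −F gives Δ = (-0.9556, -0.3143).
Then the next iterate is (p, q)₁ = (0.5444, 1.6857).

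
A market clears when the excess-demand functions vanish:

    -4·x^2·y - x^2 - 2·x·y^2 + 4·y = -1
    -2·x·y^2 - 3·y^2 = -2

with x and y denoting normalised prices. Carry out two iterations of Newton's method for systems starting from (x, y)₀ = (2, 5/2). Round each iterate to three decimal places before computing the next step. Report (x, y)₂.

At (2, 5/2): F = (-58.000, -41.750).
Jacobian J = [[-8·x·y - 2·x - 2·y^2, -4·x^2 - 4·x·y + 4], [-2·y^2, -4·x·y - 6·y]].
At the point, J = [[-56.500, -32.000], [-12.500, -35.000]] (det J = 1577.500).
Solving J·Δ = −F gives Δ = (-0.440, -1.036).
Then the next iterate is (x, y)₁ = (1.560, 1.464).
Round to (1.560, 1.464) and repeat: F = (-16.51585, -11.11697), J = [[-25.67731, -14.86976], [-4.28659, -17.91936]].
Δ = (-0.330, -0.542), so (x, y)₂ = (1.230, 0.922).

(1.230, 0.922)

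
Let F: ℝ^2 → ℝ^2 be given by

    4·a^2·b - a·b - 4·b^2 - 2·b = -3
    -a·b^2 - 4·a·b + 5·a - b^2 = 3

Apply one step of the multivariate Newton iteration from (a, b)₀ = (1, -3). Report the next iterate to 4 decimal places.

(0.4891, -1.9891)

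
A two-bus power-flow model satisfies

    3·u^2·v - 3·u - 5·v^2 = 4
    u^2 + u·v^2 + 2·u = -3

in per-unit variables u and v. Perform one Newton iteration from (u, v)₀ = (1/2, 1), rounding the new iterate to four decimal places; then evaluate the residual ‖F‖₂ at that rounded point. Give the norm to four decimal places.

3.6214

At (1/2, 1): F = (-9.7500, 4.7500).
Jacobian J = [[6·u·v - 3, 3·u^2 - 10·v], [2·u + v^2 + 2, 2·u·v]].
At the point, J = [[0.0000, -9.2500], [4.0000, 1.0000]] (det J = 37.0000).
Solving J·Δ = −F gives Δ = (-0.9240, -1.0541).
Then the next iterate is (u, v)₁ = (-0.4240, -0.0541).
Re-evaluating at (-0.4240, -0.0541): F = (-2.771812, 2.330535), so ‖F‖₂ = 3.6214.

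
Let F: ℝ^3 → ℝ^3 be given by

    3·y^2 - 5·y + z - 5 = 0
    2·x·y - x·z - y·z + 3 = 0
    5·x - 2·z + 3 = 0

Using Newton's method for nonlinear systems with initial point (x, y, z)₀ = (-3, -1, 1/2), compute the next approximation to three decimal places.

(-0.804, -0.774, -0.509)

At (-3, -1, 1/2): F = (3.500, 11.000, -13.000).
Jacobian J = [[0, 6·y - 5, 1], [2·y - z, 2·x - z, -x - y], [5, 0, -2]].
At the point, J = [[0.000, -11.000, 1.000], [-2.500, -6.500, 4.000], [5.000, 0.000, -2.000]] (det J = -132.500).
Solving J·Δ = −F gives Δ = (2.196, 0.226, -1.009).
Then the next iterate is (x, y, z)₁ = (-0.804, -0.774, -0.509).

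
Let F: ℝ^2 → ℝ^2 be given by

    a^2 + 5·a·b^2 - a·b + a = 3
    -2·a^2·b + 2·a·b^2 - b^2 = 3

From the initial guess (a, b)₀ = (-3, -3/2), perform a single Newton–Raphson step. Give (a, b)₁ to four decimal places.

(-2.2525, -0.8863)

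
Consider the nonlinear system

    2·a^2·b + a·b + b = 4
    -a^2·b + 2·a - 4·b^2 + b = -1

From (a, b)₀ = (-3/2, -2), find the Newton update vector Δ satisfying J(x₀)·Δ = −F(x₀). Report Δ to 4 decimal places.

(0.7034, 1.2416)

At (-3/2, -2): F = (-12.0000, -15.5000).
Jacobian J = [[4·a·b + b, 2·a^2 + a + 1], [-2·a·b + 2, -a^2 - 8·b + 1]].
At the point, J = [[10.0000, 4.0000], [-4.0000, 14.7500]] (det J = 163.5000).
Solving J·Δ = −F gives Δ = (0.7034, 1.2416).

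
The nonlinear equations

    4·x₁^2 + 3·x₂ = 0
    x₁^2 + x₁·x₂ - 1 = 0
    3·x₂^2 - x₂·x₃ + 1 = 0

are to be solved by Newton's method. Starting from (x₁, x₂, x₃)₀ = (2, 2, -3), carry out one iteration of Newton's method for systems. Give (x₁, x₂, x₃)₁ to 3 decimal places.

At (2, 2, -3): F = (22.000, 7.000, 19.000).
Jacobian J = [[8·x₁, 3, 0], [2·x₁ + x₂, x₁, 0], [0, 6·x₂ - x₃, -x₂]].
At the point, J = [[16.000, 3.000, 0.000], [6.000, 2.000, 0.000], [0.000, 15.000, -2.000]] (det J = -28.000).
Solving J·Δ = −F gives Δ = (-1.643, 1.429, 20.214).
Then the next iterate is (x₁, x₂, x₃)₁ = (0.357, 3.429, 17.214).

(0.357, 3.429, 17.214)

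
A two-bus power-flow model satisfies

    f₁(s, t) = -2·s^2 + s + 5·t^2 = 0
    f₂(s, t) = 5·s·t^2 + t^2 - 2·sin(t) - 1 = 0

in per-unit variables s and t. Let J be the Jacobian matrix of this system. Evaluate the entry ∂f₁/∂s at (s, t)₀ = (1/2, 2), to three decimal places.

-1.000

∂f₁/∂s = -4·s + 1.
At (1/2, 2) this is -1.000.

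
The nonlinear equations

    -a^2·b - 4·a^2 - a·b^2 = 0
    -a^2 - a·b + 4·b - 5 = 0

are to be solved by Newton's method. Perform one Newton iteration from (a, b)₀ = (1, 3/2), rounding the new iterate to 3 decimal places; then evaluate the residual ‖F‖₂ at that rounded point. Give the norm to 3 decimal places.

At (1, 3/2): F = (-7.750, -1.500).
Jacobian J = [[-2·a·b - 8·a - b^2, -a^2 - 2·a·b], [-2·a - b, -a + 4]].
At the point, J = [[-13.250, -4.000], [-3.500, 3.000]] (det J = -53.750).
Solving J·Δ = −F gives Δ = (-0.544, -0.135).
Then the next iterate is (a, b)₁ = (0.456, 1.365).
Re-evaluating at (0.456, 1.365): F = (-1.96521, -0.37038), so ‖F‖₂ = 2.000.

2.000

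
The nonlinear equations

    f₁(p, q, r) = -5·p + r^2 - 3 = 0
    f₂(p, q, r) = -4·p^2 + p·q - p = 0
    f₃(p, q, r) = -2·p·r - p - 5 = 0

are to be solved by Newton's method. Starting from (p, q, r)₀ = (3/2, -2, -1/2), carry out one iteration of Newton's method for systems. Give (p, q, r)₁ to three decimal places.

(-0.217, -10.167, -2.167)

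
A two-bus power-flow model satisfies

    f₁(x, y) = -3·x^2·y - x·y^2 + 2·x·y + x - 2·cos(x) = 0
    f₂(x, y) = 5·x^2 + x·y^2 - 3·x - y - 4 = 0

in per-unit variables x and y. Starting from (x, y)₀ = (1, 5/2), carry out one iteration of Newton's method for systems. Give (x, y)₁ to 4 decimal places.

(1.9838, -1.1963)

At (1, 5/2): F = (-8.830605, 1.7500).
Jacobian J = [[-6·x·y - y^2 + 2·y + 2·sin(x) + 1, -3·x^2 - 2·x·y + 2·x], [10·x + y^2 - 3, 2·x·y - 1]].
At the point, J = [[-13.567058, -6.0000], [13.2500, 4.0000]] (det J = 25.231768).
Solving J·Δ = −F gives Δ = (0.9838, -3.6963).
Then the next iterate is (x, y)₁ = (1.9838, -1.1963).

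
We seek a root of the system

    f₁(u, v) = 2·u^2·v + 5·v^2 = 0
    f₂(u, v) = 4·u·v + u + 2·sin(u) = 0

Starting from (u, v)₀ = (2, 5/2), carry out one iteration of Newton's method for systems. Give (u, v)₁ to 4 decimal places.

(-0.1421, 2.2452)

At (2, 5/2): F = (51.2500, 23.818595).
Jacobian J = [[4·u·v, 2·u^2 + 10·v], [4·v + 2·cos(u) + 1, 4·u]].
At the point, J = [[20.0000, 33.0000], [10.167706, 8.0000]] (det J = -175.534309).
Solving J·Δ = −F gives Δ = (-2.1421, -0.2548).
Then the next iterate is (u, v)₁ = (-0.1421, 2.2452).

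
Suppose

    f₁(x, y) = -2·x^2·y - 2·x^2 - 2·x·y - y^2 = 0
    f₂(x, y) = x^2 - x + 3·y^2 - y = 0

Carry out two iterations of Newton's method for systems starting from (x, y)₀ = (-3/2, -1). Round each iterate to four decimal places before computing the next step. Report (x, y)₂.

(0.3711, -0.4839)

At (-3/2, -1): F = (-4.0000, 7.7500).
Jacobian J = [[-4·x·y - 4·x - 2·y, -2·x^2 - 2·x - 2·y], [2·x - 1, 6·y - 1]].
At the point, J = [[2.0000, 0.5000], [-4.0000, -7.0000]] (det J = -12.0000).
Solving J·Δ = −F gives Δ = (2.0104, -0.0417).
Then the next iterate is (x, y)₁ = (0.5104, -1.0417).
Round to (0.5104, -1.0417) and repeat: F = (-0.000045, 4.047225), J = [[2.168535, 0.541584], [0.0208, -7.2502]].
Δ = (-0.1393, 0.5578), so (x, y)₂ = (0.3711, -0.4839).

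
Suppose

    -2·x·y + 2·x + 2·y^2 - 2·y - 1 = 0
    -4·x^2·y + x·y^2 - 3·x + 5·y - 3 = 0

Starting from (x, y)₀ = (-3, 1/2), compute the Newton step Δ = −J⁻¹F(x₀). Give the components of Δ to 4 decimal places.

(2.3966, 0.3506)

At (-3, 1/2): F = (-4.5000, -10.2500).
Jacobian J = [[-2·y + 2, -2·x + 4·y - 2], [-8·x·y + y^2 - 3, -4·x^2 + 2·x·y + 5]].
At the point, J = [[1.0000, 6.0000], [9.2500, -34.0000]] (det J = -89.5000).
Solving J·Δ = −F gives Δ = (2.3966, 0.3506).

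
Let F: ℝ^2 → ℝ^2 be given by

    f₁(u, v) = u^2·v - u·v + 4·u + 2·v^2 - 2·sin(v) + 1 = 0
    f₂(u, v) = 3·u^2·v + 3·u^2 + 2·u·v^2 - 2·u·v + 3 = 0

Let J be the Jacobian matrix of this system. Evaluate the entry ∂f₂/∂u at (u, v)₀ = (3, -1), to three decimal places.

4.000

∂f₂/∂u = 6·u·v + 6·u + 2·v^2 - 2·v.
At (3, -1) this is 4.000.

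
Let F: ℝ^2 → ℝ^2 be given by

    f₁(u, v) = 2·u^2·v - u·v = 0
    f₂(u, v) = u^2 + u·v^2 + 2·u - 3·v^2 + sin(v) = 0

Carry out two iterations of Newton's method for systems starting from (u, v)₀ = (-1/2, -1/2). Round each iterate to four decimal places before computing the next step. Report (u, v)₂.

(0.2888, -0.0567)

At (-1/2, -1/2): F = (-0.5000, -2.104426).
Jacobian J = [[4·u·v - v, 2·u^2 - u], [2·u + v^2 + 2, 2·u·v - 6·v + cos(v)]].
At the point, J = [[1.5000, 1.0000], [1.2500, 4.377583]] (det J = 5.316374).
Solving J·Δ = −F gives Δ = (0.0159, 0.4762).
Then the next iterate is (u, v)₁ = (-0.4841, -0.0238).
Round to (-0.4841, -0.0238) and repeat: F = (-0.022677, -0.759618), J = [[0.069886, 0.952806], [1.032366, 1.165560]].
Δ = (0.7729, -0.0329), so (u, v)₂ = (0.2888, -0.0567).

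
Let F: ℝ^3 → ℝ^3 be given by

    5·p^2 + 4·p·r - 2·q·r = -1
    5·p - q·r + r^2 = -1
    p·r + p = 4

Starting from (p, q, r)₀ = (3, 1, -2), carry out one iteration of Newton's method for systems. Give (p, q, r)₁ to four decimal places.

At (3, 1, -2): F = (26.0000, 22.0000, -7.0000).
Jacobian J = [[10·p + 4·r, -2·r, 4·p - 2·q], [5, -r, -q + 2·r], [r + 1, 0, p]].
At the point, J = [[22.0000, 4.0000, 10.0000], [5.0000, 2.0000, -5.0000], [-1.0000, 0.0000, 3.0000]] (det J = 112.0000).
Solving J·Δ = −F gives Δ = (-1.5357, -2.6071, 1.8214).
Then the next iterate is (p, q, r)₁ = (1.4643, -1.6071, -0.1786).

(1.4643, -1.6071, -0.1786)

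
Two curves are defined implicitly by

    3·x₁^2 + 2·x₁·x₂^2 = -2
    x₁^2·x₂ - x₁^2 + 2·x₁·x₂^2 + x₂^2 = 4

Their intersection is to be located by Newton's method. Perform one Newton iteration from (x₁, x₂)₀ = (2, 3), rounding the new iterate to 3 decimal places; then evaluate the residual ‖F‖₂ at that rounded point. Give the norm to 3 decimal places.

17.398

At (2, 3): F = (50.000, 49.000).
Jacobian J = [[6·x₁ + 2·x₂^2, 4·x₁·x₂], [2·x₁·x₂ - 2·x₁ + 2·x₂^2, x₁^2 + 4·x₁·x₂ + 2·x₂]].
At the point, J = [[30.000, 24.000], [26.000, 34.000]] (det J = 396.000).
Solving J·Δ = −F gives Δ = (-1.323, -0.429).
Then the next iterate is (x₁, x₂)₁ = (0.677, 2.571).
Re-evaluating at (0.677, 2.571): F = (12.32498, 12.28007), so ‖F‖₂ = 17.398.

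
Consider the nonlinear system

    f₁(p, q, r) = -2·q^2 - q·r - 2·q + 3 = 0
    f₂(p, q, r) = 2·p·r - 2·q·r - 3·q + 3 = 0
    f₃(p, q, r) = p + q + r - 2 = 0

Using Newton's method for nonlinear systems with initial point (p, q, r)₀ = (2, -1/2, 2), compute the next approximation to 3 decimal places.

(9.857, -0.571, -7.286)

At (2, -1/2, 2): F = (4.500, 14.500, 1.500).
Jacobian J = [[0, -4·q - r - 2, -q], [2·r, -2·r - 3, 2·p - 2·q], [1, 1, 1]].
At the point, J = [[0.000, -2.000, 0.500], [4.000, -7.000, 5.000], [1.000, 1.000, 1.000]] (det J = 3.500).
Solving J·Δ = −F gives Δ = (7.857, -0.071, -9.286).
Then the next iterate is (p, q, r)₁ = (9.857, -0.571, -7.286).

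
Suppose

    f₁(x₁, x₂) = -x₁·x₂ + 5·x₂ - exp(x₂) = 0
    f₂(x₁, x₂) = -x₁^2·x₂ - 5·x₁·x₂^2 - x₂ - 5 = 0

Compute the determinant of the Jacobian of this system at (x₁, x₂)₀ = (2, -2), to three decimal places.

104.376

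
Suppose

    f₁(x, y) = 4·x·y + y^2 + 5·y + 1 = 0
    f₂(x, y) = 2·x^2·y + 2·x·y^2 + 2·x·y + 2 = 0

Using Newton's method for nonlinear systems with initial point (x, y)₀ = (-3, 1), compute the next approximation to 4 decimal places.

(-2.0000, 0.8000)

At (-3, 1): F = (-5.0000, 8.0000).
Jacobian J = [[4·y, 4·x + 2·y + 5], [4·x·y + 2·y^2 + 2·y, 2·x^2 + 4·x·y + 2·x]].
At the point, J = [[4.0000, -5.0000], [-8.0000, 0.0000]] (det J = -40.0000).
Solving J·Δ = −F gives Δ = (1.0000, -0.2000).
Then the next iterate is (x, y)₁ = (-2.0000, 0.8000).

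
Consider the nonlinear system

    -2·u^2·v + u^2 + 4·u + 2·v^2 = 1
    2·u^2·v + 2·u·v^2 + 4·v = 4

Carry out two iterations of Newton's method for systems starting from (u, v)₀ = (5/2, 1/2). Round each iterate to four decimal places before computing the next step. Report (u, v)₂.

At (5/2, 1/2): F = (9.5000, 5.5000).
Jacobian J = [[-4·u·v + 2·u + 4, -2·u^2 + 4·v], [4·u·v + 2·v^2, 2·u^2 + 4·u·v + 4]].
At the point, J = [[4.0000, -10.5000], [5.5000, 21.5000]] (det J = 143.7500).
Solving J·Δ = −F gives Δ = (-1.8226, 0.2104).
Then the next iterate is (u, v)₁ = (0.6774, 0.7104).
Round to (0.6774, 0.7104) and repeat: F = (2.525844, 0.177288), J = [[3.429900, 1.923858], [2.934236, 6.842641]].
Δ = (-0.9505, 0.3817), so (u, v)₂ = (-0.2731, 1.0921).

(-0.2731, 1.0921)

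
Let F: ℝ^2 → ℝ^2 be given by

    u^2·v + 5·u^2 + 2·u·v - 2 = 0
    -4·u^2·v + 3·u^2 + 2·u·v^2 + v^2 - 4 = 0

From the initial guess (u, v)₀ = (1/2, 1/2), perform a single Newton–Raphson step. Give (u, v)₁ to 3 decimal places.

(-0.351, 5.027)

At (1/2, 1/2): F = (-0.125, -3.250).
Jacobian J = [[2·u·v + 10·u + 2·v, u^2 + 2·u], [-8·u·v + 6·u + 2·v^2, -4·u^2 + 4·u·v + 2·v]].
At the point, J = [[6.500, 1.250], [1.500, 1.000]] (det J = 4.625).
Solving J·Δ = −F gives Δ = (-0.851, 4.527).
Then the next iterate is (u, v)₁ = (-0.351, 5.027).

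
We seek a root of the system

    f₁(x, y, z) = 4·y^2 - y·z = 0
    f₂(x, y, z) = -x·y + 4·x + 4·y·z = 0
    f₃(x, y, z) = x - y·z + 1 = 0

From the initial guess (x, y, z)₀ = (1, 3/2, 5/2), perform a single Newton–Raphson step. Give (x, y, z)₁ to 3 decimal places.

(-0.727, 0.773, 1.394)

At (1, 3/2, 5/2): F = (5.250, 17.500, -1.750).
Jacobian J = [[0, 8·y - z, -y], [-y + 4, -x + 4·z, 4·y], [1, -z, -y]].
At the point, J = [[0.000, 9.500, -1.500], [2.500, 9.000, 6.000], [1.000, -2.500, -1.500]] (det J = 115.500).
Solving J·Δ = −F gives Δ = (-1.727, -0.727, -1.106).
Then the next iterate is (x, y, z)₁ = (-0.727, 0.773, 1.394).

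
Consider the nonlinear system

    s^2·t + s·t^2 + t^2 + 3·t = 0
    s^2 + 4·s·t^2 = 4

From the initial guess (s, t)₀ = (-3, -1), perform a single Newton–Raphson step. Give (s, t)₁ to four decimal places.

At (-3, -1): F = (-14.0000, -7.0000).
Jacobian J = [[2·s·t + t^2, s^2 + 2·s·t + 2·t + 3], [2·s + 4·t^2, 8·s·t]].
At the point, J = [[7.0000, 16.0000], [-2.0000, 24.0000]] (det J = 200.0000).
Solving J·Δ = −F gives Δ = (1.1200, 0.3850).
Then the next iterate is (s, t)₁ = (-1.8800, -0.6150).

(-1.8800, -0.6150)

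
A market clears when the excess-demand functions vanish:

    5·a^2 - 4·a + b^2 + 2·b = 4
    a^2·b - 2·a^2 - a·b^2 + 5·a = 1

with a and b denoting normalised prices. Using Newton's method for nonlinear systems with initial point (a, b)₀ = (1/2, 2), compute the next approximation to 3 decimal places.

At (1/2, 2): F = (3.250, -0.500).
Jacobian J = [[10·a - 4, 2·b + 2], [2·a·b - 4·a - b^2 + 5, a^2 - 2·a·b]].
At the point, J = [[1.000, 6.000], [1.000, -1.750]] (det J = -7.750).
Solving J·Δ = −F gives Δ = (-0.347, -0.484).
Then the next iterate is (a, b)₁ = (0.153, 1.516).

(0.153, 1.516)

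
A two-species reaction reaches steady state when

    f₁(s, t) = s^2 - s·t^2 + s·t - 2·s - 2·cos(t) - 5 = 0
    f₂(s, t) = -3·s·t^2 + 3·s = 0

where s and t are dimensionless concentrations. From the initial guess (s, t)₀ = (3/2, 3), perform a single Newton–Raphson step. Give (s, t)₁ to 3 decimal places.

At (3/2, 3): F = (-12.77002, -36.000).
Jacobian J = [[2·s - t^2 + t - 2, -2·s·t + s + 2·sin(t)], [-3·t^2 + 3, -6·s·t]].
At the point, J = [[-5.000, -7.21776], [-24.000, -27.000]] (det J = -38.22624).
Solving J·Δ = −F gives Δ = (2.222, -3.309).
Then the next iterate is (s, t)₁ = (3.722, -0.309).

(3.722, -0.309)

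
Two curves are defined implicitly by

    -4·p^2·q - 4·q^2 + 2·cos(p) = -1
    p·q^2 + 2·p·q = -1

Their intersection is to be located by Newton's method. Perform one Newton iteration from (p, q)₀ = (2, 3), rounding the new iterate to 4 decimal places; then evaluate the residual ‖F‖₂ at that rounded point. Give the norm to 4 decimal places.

23.8326

At (2, 3): F = (-83.832294, 31.0000).
Jacobian J = [[-8·p·q - 2·sin(p), -4·p^2 - 8·q], [q^2 + 2·q, 2·p·q + 2·p]].
At the point, J = [[-49.818595, -40.0000], [15.0000, 16.0000]] (det J = -197.097518).
Solving J·Δ = −F gives Δ = (-0.5140, -1.4556).
Then the next iterate is (p, q)₁ = (1.4860, 1.5444).
Re-evaluating at (1.4860, 1.5444): F = (-22.012648, 9.134321), so ‖F‖₂ = 23.8326.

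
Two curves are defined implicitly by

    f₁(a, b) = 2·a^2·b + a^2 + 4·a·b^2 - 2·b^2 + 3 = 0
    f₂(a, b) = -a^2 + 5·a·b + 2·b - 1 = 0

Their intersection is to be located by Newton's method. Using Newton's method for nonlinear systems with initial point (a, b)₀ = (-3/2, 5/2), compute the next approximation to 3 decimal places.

At (-3/2, 5/2): F = (-33.500, -17.000).
Jacobian J = [[4·a·b + 2·a + 4·b^2, 2·a^2 + 8·a·b - 4·b], [-2·a + 5·b, 5·a + 2]].
At the point, J = [[7.000, -35.500], [15.500, -5.500]] (det J = 511.750).
Solving J·Δ = −F gives Δ = (0.819, -0.782).
Then the next iterate is (a, b)₁ = (-0.681, 1.718).

(-0.681, 1.718)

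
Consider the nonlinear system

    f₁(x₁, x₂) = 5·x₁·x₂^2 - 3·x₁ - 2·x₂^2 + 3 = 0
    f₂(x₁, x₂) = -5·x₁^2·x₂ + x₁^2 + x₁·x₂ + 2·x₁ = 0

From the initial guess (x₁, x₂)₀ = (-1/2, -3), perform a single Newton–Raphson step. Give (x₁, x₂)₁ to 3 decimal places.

At (-1/2, -3): F = (-36.000, 4.500).
Jacobian J = [[5·x₂^2 - 3, 10·x₁·x₂ - 4·x₂], [-10·x₁·x₂ + 2·x₁ + x₂ + 2, -5·x₁^2 + x₁]].
At the point, J = [[42.000, 27.000], [-17.000, -1.750]] (det J = 385.500).
Solving J·Δ = −F gives Δ = (0.152, 1.097).
Then the next iterate is (x₁, x₂)₁ = (-0.348, -1.903).

(-0.348, -1.903)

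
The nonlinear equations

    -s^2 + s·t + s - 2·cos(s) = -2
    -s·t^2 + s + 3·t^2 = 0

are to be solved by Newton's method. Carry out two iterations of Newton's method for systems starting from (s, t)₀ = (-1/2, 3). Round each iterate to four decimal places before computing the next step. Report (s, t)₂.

(-0.0509, 0.8607)

At (-1/2, 3): F = (-2.005165, 31.0000).
Jacobian J = [[-2·s + t + 2·sin(s) + 1, s], [-t^2 + 1, -2·s·t + 6·t]].
At the point, J = [[4.041149, -0.5000], [-8.0000, 21.0000]] (det J = 80.864127).
Solving J·Δ = −F gives Δ = (0.3291, -1.3508).
Then the next iterate is (s, t)₁ = (-0.1709, 1.6492).
Round to (-0.1709, 1.6492) and repeat: F = (-0.452819, 8.453506), J = [[2.650861, -0.1709], [-1.719861, 10.458897]].
Δ = (0.1200, -0.7885), so (s, t)₂ = (-0.0509, 0.8607).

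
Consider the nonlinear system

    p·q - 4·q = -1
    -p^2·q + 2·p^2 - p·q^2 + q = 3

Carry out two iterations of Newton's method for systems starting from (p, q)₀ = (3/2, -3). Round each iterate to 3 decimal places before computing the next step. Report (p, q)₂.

(4.750, -4.964)

At (3/2, -3): F = (8.500, -8.250).
Jacobian J = [[q, p - 4], [-2·p·q + 4·p - q^2, -p^2 - 2·p·q + 1]].
At the point, J = [[-3.000, -2.500], [6.000, 7.750]] (det J = -8.250).
Solving J·Δ = −F gives Δ = (5.485, -3.182).
Then the next iterate is (p, q)₁ = (6.985, -6.182).
Round to (6.985, -6.182) and repeat: F = (-17.45327, 123.07301), J = [[-6.182, 2.985], [76.08542, 38.57232]].
Δ = (-2.235, 1.218), so (p, q)₂ = (4.750, -4.964).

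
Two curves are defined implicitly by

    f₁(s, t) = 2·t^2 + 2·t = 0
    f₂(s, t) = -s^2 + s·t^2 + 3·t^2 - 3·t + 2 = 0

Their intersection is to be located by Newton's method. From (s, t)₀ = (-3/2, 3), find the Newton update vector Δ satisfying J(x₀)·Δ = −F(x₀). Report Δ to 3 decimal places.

(0.503, -1.714)

At (-3/2, 3): F = (24.000, 4.250).
Jacobian J = [[0, 4·t + 2], [-2·s + t^2, 2·s·t + 6·t - 3]].
At the point, J = [[0.000, 14.000], [12.000, 6.000]] (det J = -168.000).
Solving J·Δ = −F gives Δ = (0.503, -1.714).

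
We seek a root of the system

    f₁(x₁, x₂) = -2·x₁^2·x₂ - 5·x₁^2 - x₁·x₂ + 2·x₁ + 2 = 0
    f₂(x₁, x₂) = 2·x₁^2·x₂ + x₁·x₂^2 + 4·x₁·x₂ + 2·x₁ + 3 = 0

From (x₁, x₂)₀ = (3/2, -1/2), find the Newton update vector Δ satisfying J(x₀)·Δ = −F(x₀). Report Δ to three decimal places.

At (3/2, -1/2): F = (-3.250, 1.125).
Jacobian J = [[-4·x₁·x₂ - 10·x₁ - x₂ + 2, -2·x₁^2 - x₁], [4·x₁·x₂ + x₂^2 + 4·x₂ + 2, 2·x₁^2 + 2·x₁·x₂ + 4·x₁]].
At the point, J = [[-9.500, -6.000], [-2.750, 9.000]] (det J = -102.000).
Solving J·Δ = −F gives Δ = (-0.221, -0.192).

(-0.221, -0.192)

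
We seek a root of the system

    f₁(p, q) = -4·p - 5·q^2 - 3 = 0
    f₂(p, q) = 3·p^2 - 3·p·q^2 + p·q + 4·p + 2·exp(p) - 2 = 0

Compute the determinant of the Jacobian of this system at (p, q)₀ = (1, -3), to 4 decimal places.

360.9031

J = [[-4, -10·q], [6·p - 3·q^2 + q + 2·exp(p) + 4, -6·p·q + p]].
At the point, J = [[-4.0000, 30.0000], [-14.563436, 19.0000]].
det J = 360.9031.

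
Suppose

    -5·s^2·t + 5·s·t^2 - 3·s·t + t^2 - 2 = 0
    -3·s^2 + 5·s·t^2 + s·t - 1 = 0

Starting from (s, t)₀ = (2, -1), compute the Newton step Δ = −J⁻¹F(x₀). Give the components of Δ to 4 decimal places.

At (2, -1): F = (35.0000, -5.0000).
Jacobian J = [[-10·s·t + 5·t^2 - 3·t, -5·s^2 + 10·s·t - 3·s + 2·t], [-6·s + 5·t^2 + t, 10·s·t + s]].
At the point, J = [[28.0000, -48.0000], [-8.0000, -18.0000]] (det J = -888.0000).
Solving J·Δ = −F gives Δ = (-0.9797, 0.1577).

(-0.9797, 0.1577)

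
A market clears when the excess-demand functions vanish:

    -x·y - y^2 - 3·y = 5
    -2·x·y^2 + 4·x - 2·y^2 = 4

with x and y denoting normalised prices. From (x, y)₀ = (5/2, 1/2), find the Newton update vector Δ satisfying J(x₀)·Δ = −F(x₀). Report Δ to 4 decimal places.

At (5/2, 1/2): F = (-8.0000, 4.2500).
Jacobian J = [[-y, -x - 2·y - 3], [-2·y^2 + 4, -4·x·y - 4·y]].
At the point, J = [[-0.5000, -6.5000], [3.5000, -7.0000]] (det J = 26.2500).
Solving J·Δ = −F gives Δ = (-3.1857, -0.9857).

(-3.1857, -0.9857)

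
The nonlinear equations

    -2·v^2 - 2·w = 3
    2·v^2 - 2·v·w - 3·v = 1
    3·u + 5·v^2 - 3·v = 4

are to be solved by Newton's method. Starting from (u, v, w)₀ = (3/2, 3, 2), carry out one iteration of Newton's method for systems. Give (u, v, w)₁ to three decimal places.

(4.919, 1.268, -0.110)

At (3/2, 3, 2): F = (-25.000, -4.000, 36.500).
Jacobian J = [[0, -4·v, -2], [0, 4·v - 2·w - 3, -2·v], [3, 10·v - 3, 0]].
At the point, J = [[0.000, -12.000, -2.000], [0.000, 5.000, -6.000], [3.000, 27.000, 0.000]] (det J = 246.000).
Solving J·Δ = −F gives Δ = (3.419, -1.732, -2.110).
Then the next iterate is (u, v, w)₁ = (4.919, 1.268, -0.110).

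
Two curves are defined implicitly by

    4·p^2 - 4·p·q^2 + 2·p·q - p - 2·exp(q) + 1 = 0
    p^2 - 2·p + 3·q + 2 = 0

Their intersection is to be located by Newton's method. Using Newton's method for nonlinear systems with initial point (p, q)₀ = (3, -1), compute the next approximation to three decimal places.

(2.807, -1.410)

At (3, -1): F = (15.26424, 2.000).
Jacobian J = [[8·p - 4·q^2 + 2·q - 1, -8·p·q + 2·p - 2·exp(q)], [2·p - 2, 3]].
At the point, J = [[17.000, 29.26424], [4.000, 3.000]] (det J = -66.05696).
Solving J·Δ = −F gives Δ = (-0.193, -0.410).
Then the next iterate is (p, q)₁ = (2.807, -1.410).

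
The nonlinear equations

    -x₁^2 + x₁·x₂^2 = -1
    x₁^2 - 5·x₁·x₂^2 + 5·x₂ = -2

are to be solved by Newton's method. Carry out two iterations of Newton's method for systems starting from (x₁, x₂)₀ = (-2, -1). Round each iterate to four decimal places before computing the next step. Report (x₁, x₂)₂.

(-1.6371, 0.5948)

At (-2, -1): F = (-5.0000, 11.0000).
Jacobian J = [[-2·x₁ + x₂^2, 2·x₁·x₂], [2·x₁ - 5·x₂^2, -10·x₁·x₂ + 5]].
At the point, J = [[5.0000, 4.0000], [-9.0000, -15.0000]] (det J = -39.0000).
Solving J·Δ = −F gives Δ = (0.7949, 0.2564).
Then the next iterate is (x₁, x₂)₁ = (-1.2051, -0.7436).
Round to (-1.2051, -0.7436) and repeat: F = (-1.118615, 3.066012), J = [[2.963141, 1.792225], [-5.174905, -3.961124]].
Δ = (-0.4320, 1.3384), so (x₁, x₂)₂ = (-1.6371, 0.5948).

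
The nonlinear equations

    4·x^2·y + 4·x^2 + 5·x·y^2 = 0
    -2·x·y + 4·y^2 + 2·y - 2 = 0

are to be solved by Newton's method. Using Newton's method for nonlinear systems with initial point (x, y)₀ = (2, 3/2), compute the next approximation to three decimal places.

(1.322, 0.897)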